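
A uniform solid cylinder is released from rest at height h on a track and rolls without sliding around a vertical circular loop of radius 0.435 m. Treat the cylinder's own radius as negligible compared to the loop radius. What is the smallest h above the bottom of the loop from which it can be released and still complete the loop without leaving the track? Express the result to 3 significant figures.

h_min ≈ 1.20 m

With I = (1/2)MR², the ratio k = I/(MR²) is 0.5.
At the top, contact is just lost when gravity alone supplies the centripetal force: Mg = Mv_top²/r, i.e. v_top² = gr.
With ω = v/R, the kinetic energy at speed v is ½(1+k)Mv² = (3/4)Mv².
Energy conservation from release (height h) to the top (height 2r): Mgh = Mg(2r) + (3/4)M·gr.
Thus h_min = 2r + (1+k)r/2 = r(2 + 1.5/2) = 0.435 × 2.75 ≈ 1.20 m.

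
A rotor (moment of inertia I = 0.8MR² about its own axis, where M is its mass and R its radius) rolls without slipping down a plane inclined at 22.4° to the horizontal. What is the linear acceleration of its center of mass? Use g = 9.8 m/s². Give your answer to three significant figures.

For this body I = 0.8MR², i.e. k = I/(MR²) = 0.8.
Along the incline Mg sinθ − f = Ma, and torque about the center fR = Iα = kMR²(a/R) gives f = kMa.
Eliminating f: Mg sinθ = (1+k)Ma, so a = g sinθ/(1+k) = 9.8 × sin22.4° / 1.8 ≈ 2.07 m/s².

a ≈ 2.07 m/s²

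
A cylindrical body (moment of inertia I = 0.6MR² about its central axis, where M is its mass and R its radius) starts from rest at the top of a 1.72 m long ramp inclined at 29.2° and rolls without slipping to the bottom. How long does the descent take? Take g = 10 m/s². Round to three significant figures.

For this body I = 0.6MR², i.e. k = I/(MR²) = 0.6.
Along the incline Mg sinθ − f = Ma, and torque about the center fR = Iα = kMR²(a/R) gives f = kMa.
Hence a = g sinθ/(1+k) = 10×sin29.2°/1.6 = 3.049 m/s².
With constant a from rest, t = √(2L/a) = √(2·1.72/3.049) ≈ 1.06 s.

t ≈ 1.06 s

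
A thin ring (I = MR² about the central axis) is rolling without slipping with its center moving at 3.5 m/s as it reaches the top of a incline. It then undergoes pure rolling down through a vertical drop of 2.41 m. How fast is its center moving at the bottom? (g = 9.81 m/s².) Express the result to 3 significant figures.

With I = MR², the ratio k = I/(MR²) is 1.
The rolling condition ω = v/R makes the rotational term ½I(v/R)² = ½kMv², so KE_total = ½(1+k)Mv² = Mv².
Energy conservation: Mv₀² + Mgh = Mv², so v² = v₀² + 2gh/(1+k).
v = √(3.5² + 2×9.81×2.41/2) = √35.89 ≈ 5.99 m/s.

v ≈ 5.99 m/s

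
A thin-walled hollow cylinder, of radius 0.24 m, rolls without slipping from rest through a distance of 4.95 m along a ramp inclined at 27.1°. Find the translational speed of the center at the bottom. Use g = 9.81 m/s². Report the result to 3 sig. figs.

v ≈ 4.70 m/s

Here I = MR², so the shape factor k = I/(MR²) = 1.
The rolling condition ω = v/R makes the rotational term ½I(v/R)² = ½kMv², so KE_total = ½(1+k)Mv² = Mv².
The vertical drop is h = L sinθ = 4.95 × sin27.1° = 2.255 m.
Energy conservation: Mgh = Mv², so v = √(2gh/(1+k)) = √(2 × 9.81 × 2.255 / 2) ≈ 4.70 m/s.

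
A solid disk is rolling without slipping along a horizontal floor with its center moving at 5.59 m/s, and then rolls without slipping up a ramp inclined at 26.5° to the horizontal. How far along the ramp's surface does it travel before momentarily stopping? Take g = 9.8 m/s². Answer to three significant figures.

d ≈ 5.36 m

The moment of inertia is (1/2)MR², giving k ≡ I/(MR²) = 0.5.
Since it rolls without slipping, ω = v/R and KE = ½Mv² + ½Iω² = ½(1+k)Mv² = (3/4)Mv².
Setting this equal to Mgh gives the vertical rise h = (1+k)v₀²/(2g) = 1.5×5.59²/(2×9.8) = 2.391 m.
Along the incline, d = h/sinθ = 2.391/sin26.5° ≈ 5.36 m.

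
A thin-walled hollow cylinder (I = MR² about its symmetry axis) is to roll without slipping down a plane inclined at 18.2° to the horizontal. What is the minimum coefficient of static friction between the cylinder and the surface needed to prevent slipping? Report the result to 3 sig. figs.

For this body I = MR², i.e. k = I/(MR²) = 1.
Translational: Mg sinθ − f = Ma. Rotational about the CM: fR = Iα = kMRa, so f = kMa.
These give a = g sinθ/(1+k) and the required friction f = kMg sinθ/(1+k).
The normal force is N = Mg cosθ, so μ_min = f/N = k tanθ/(1+k).
μ_min = 1 × tan18.2° / 2 ≈ 0.164.

μ_min ≈ 0.164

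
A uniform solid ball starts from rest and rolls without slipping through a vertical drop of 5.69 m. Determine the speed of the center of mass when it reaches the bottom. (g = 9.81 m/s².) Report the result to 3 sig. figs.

For this body I = (2/5)MR², i.e. k = I/(MR²) = 0.4.
Since it rolls without slipping, ω = v/R and KE = ½Mv² + ½Iω² = ½(1+k)Mv² = (7/10)Mv².
Energy conservation: Mgh = (7/10)Mv², so v = √(2gh/(1+k)) = √(2 × 9.81 × 5.69 / 1.4) ≈ 8.93 m/s.

v ≈ 8.93 m/s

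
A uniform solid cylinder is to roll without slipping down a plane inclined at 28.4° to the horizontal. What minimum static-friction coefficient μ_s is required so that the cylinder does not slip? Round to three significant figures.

The moment of inertia is (1/2)MR², giving k ≡ I/(MR²) = 0.5.
Along the incline Mg sinθ − f = Ma, and torque about the center fR = Iα = kMR²(a/R) gives f = kMa.
These give a = g sinθ/(1+k) and the required friction f = kMg sinθ/(1+k).
With N = Mg cosθ, the no-slip condition f ≤ μN gives μ_min = f/N = k tanθ/(1+k).
μ_min = 0.5 × tan28.4° / 1.5 ≈ 0.180.

μ_min ≈ 0.180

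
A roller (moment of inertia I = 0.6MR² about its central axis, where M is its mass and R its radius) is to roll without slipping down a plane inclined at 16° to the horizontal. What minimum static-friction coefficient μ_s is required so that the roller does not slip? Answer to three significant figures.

The moment of inertia is 0.6MR², giving k ≡ I/(MR²) = 0.6.
Newton's second law down the slope: Mg sinθ − f = Ma. The torque equation fR = Iα (with α = a/R) gives f = kMa.
These give a = g sinθ/(1+k) and the required friction f = kMg sinθ/(1+k).
The normal force is N = Mg cosθ, so μ_min = f/N = k tanθ/(1+k).
μ_min = 0.6 × tan16° / 1.6 ≈ 0.108.

μ_min ≈ 0.108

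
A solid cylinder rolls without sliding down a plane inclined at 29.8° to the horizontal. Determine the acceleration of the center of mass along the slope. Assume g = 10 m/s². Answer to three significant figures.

For this body I = (1/2)MR², i.e. k = I/(MR²) = 0.5.
Translational: Mg sinθ − f = Ma. Rotational about the CM: fR = Iα = kMRa, so f = kMa.
Eliminating f: Mg sinθ = (1+k)Ma, so a = g sinθ/(1+k) = 10 × sin29.8° / 1.5 ≈ 3.31 m/s².

a ≈ 3.31 m/s²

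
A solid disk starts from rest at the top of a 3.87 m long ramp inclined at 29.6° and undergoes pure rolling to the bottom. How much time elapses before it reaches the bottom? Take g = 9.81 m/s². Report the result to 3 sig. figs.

t ≈ 1.55 s

The moment of inertia is (1/2)MR², giving k ≡ I/(MR²) = 0.5.
Newton's second law down the slope: Mg sinθ − f = Ma. The torque equation fR = Iα (with α = a/R) gives f = kMa.
Hence a = g sinθ/(1+k) = 9.81×sin29.6°/1.5 = 3.23 m/s².
With constant a from rest, t = √(2L/a) = √(2·3.87/3.23) ≈ 1.55 s.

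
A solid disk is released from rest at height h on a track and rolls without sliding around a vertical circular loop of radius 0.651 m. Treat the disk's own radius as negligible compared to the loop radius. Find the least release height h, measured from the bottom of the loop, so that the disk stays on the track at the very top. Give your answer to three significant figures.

h_min ≈ 1.79 m

The moment of inertia is (1/2)MR², giving k ≡ I/(MR²) = 0.5.
At the top of the loop, the minimum-contact condition is Mg = Mv_top²/r, so v_top² = gr.
With ω = v/R, the kinetic energy at speed v is ½(1+k)Mv² = (3/4)Mv².
Energy conservation from release (height h) to the top (height 2r): Mgh = Mg(2r) + (3/4)M·gr.
Thus h_min = 2r + (1+k)r/2 = r(2 + 1.5/2) = 0.651 × 2.75 ≈ 1.79 m.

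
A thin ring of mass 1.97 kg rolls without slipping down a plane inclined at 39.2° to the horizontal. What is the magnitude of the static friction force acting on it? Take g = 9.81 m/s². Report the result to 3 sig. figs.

The moment of inertia is MR², giving k ≡ I/(MR²) = 1.
Newton's second law down the slope: Mg sinθ − f = Ma. The torque equation fR = Iα (with α = a/R) gives f = kMa.
Combining, a = g sinθ/(1+k) and f = kMa = kMg sinθ/(1+k).
f = 1 × 1.97 × 9.81 × sin39.2° / 2 ≈ 6.11 N.

f ≈ 6.11 N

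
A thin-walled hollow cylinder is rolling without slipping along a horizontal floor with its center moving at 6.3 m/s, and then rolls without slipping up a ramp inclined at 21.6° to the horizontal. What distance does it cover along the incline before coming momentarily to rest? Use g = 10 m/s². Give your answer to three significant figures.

Here I = MR², so the shape factor k = I/(MR²) = 1.
Rolling without slipping gives ω = v/R, so the total kinetic energy is ½Mv² + ½Iω² = ½(1+k)Mv² = Mv².
Setting this equal to Mgh gives the vertical rise h = (1+k)v₀²/(2g) = 2×6.3²/(2×10) = 3.969 m.
The distance along the slope is d = h/sinθ = 3.969/sin21.6° ≈ 10.8 m.

d ≈ 10.8 m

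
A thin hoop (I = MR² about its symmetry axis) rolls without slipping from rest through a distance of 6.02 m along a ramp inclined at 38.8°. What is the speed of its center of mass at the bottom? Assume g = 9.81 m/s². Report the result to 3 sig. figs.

v ≈ 6.08 m/s

With I = MR², the ratio k = I/(MR²) is 1.
Since it rolls without slipping, ω = v/R and KE = ½Mv² + ½Iω² = ½(1+k)Mv² = Mv².
The vertical drop is h = L sinθ = 6.02 × sin38.8° = 3.772 m.
Energy conservation: Mgh = Mv², so v = √(2gh/(1+k)) = √(2 × 9.81 × 3.772 / 2) ≈ 6.08 m/s.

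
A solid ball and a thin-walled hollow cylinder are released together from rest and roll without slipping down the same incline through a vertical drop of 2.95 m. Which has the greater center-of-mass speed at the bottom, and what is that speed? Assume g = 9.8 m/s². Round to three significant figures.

For rolling without slipping, Mgh = ½(1+k)Mv² where k = I/(MR²), so v = √(2gh/(1+k)).
Solid ball: k = 0.4, giving v = √(2×9.8×2.95/1.4) = 6.427 m/s.
Thin-walled hollow cylinder: k = 1, giving v = √(2×9.8×2.95/2) = 5.377 m/s.
The smaller k wins: the solid ball, at ≈ 6.43 m/s.

the solid ball, at v ≈ 6.43 m/s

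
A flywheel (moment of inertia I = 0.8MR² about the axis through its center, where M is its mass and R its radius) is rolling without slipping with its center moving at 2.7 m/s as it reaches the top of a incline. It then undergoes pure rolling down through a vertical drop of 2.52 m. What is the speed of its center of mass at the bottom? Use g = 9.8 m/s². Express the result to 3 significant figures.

The moment of inertia is 0.8MR², giving k ≡ I/(MR²) = 0.8.
The rolling condition ω = v/R makes the rotational term ½I(v/R)² = ½kMv², so KE_total = ½(1+k)Mv² = (9/10)Mv².
Energy conservation: (9/10)Mv₀² + Mgh = (9/10)Mv², so v² = v₀² + 2gh/(1+k).
v = √(2.7² + 2×9.8×2.52/1.8) = √34.73 ≈ 5.89 m/s.

v ≈ 5.89 m/s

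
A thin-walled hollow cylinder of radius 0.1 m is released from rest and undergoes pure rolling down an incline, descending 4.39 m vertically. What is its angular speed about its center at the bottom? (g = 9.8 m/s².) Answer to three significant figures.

The moment of inertia is MR², giving k ≡ I/(MR²) = 1.
Pure rolling means v = ωR; then KE = ½Mv² + ½I(v/R)² = ½(1+k)Mv² = Mv².
Energy conservation Mgh = ½(1+k)Mv² gives v = √(2gh/(1+k)) = √(2 × 9.8 × 4.39 / 2) = 6.559 m/s.
The angular speed follows from ω = v/R = 6.559/0.1 ≈ 65.6 rad/s.

ω ≈ 65.6 rad/s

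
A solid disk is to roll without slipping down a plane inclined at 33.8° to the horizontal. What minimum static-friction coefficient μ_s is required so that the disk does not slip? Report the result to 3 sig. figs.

μ_min ≈ 0.223

The moment of inertia is (1/2)MR², giving k ≡ I/(MR²) = 0.5.
Translational: Mg sinθ − f = Ma. Rotational about the CM: fR = Iα = kMRa, so f = kMa.
These give a = g sinθ/(1+k) and the required friction f = kMg sinθ/(1+k).
The normal force is N = Mg cosθ, so μ_min = f/N = k tanθ/(1+k).
μ_min = 0.5 × tan33.8° / 1.5 ≈ 0.223.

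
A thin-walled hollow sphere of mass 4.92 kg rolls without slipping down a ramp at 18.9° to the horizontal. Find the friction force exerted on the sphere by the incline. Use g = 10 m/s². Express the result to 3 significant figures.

f ≈ 6.37 N

The moment of inertia is (2/3)MR², giving k ≡ I/(MR²) = 2/3.
Translational: Mg sinθ − f = Ma. Rotational about the CM: fR = Iα = kMRa, so f = kMa.
Combining, a = g sinθ/(1+k) and f = kMa = kMg sinθ/(1+k).
f = (2/3) × 4.92 × 10 × sin18.9° / 1.667 ≈ 6.37 N.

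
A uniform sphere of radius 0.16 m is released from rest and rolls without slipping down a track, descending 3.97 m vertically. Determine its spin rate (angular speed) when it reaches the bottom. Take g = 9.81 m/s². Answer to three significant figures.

For this body I = (2/5)MR², i.e. k = I/(MR²) = 0.4.
Rolling without slipping gives ω = v/R, so the total kinetic energy is ½Mv² + ½Iω² = ½(1+k)Mv² = (7/10)Mv².
Energy conservation Mgh = ½(1+k)Mv² gives v = √(2gh/(1+k)) = √(2 × 9.81 × 3.97 / 1.4) = 7.459 m/s.
Then ω = v/R = 7.459 / 0.16 ≈ 46.6 rad/s.

ω ≈ 46.6 rad/s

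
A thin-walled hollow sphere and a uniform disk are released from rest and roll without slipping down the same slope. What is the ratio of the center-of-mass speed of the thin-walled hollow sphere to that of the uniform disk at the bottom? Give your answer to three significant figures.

v_ratio ≈ 0.949

Each satisfies Mgh = ½(1+k)Mv² with k = I/(MR²), so v ∝ 1/√(1+k).
For the thin-walled hollow sphere k = 2/3; for the uniform disk k = 0.5.
v₁/v₂ = √((1+k₂)/(1+k₁)) = √(1.5/1.667) ≈ 0.949.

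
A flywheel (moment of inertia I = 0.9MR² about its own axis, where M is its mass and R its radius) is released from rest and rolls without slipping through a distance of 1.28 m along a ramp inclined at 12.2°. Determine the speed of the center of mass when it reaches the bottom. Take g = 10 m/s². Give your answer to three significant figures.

v ≈ 1.69 m/s

With I = 0.9MR², the ratio k = I/(MR²) is 0.9.
Rolling without slipping gives ω = v/R, so the total kinetic energy is ½Mv² + ½Iω² = ½(1+k)Mv² = (19/20)Mv².
The vertical drop is h = L sinθ = 1.28 × sin12.2° = 0.2705 m.
Setting Mgh = (19/20)Mv² gives v = √(2gh/(1+k)) = √(2·10·0.2705/1.9) ≈ 1.69 m/s.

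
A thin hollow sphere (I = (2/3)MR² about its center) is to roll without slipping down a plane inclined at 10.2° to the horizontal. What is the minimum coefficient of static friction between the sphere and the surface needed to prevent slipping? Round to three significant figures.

μ_min ≈ 0.0720

Here I = (2/3)MR², so the shape factor k = I/(MR²) = 2/3.
Along the incline Mg sinθ − f = Ma, and torque about the center fR = Iα = kMR²(a/R) gives f = kMa.
These give a = g sinθ/(1+k) and the required friction f = kMg sinθ/(1+k).
With N = Mg cosθ, the no-slip condition f ≤ μN gives μ_min = f/N = k tanθ/(1+k).
μ_min = (2/3) × tan10.2° / 1.667 ≈ 0.0720.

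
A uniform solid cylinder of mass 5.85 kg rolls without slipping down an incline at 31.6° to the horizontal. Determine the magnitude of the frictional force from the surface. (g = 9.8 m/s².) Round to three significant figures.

f ≈ 10.0 N

With I = (1/2)MR², the ratio k = I/(MR²) is 0.5.
Along the incline Mg sinθ − f = Ma, and torque about the center fR = Iα = kMR²(a/R) gives f = kMa.
Combining, a = g sinθ/(1+k) and f = kMa = kMg sinθ/(1+k).
f = 0.5 × 5.85 × 9.8 × sin31.6° / 1.5 ≈ 10.0 N.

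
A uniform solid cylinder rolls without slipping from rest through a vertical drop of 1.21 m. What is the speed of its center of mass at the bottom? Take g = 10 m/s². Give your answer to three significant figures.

v ≈ 4.02 m/s

For this body I = (1/2)MR², i.e. k = I/(MR²) = 0.5.
Rolling without slipping gives ω = v/R, so the total kinetic energy is ½Mv² + ½Iω² = ½(1+k)Mv² = (3/4)Mv².
Setting Mgh = (3/4)Mv² gives v = √(2gh/(1+k)) = √(2·10·1.21/1.5) ≈ 4.02 m/s.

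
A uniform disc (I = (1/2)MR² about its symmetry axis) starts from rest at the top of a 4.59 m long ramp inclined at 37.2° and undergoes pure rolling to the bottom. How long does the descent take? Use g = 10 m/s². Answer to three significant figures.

With I = (1/2)MR², the ratio k = I/(MR²) is 0.5.
Along the incline Mg sinθ − f = Ma, and torque about the center fR = Iα = kMR²(a/R) gives f = kMa.
Hence a = g sinθ/(1+k) = 10×sin37.2°/1.5 = 4.031 m/s².
Starting from rest, L = ½at², so t = √(2L/a) = √(2×4.59/4.031) ≈ 1.51 s.

t ≈ 1.51 s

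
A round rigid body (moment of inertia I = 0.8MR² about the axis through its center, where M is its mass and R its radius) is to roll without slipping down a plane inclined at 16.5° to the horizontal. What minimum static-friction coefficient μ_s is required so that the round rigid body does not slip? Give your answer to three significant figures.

With I = 0.8MR², the ratio k = I/(MR²) is 0.8.
Along the incline Mg sinθ − f = Ma, and torque about the center fR = Iα = kMR²(a/R) gives f = kMa.
These give a = g sinθ/(1+k) and the required friction f = kMg sinθ/(1+k).
With N = Mg cosθ, the no-slip condition f ≤ μN gives μ_min = f/N = k tanθ/(1+k).
μ_min = 0.8 × tan16.5° / 1.8 ≈ 0.132.

μ_min ≈ 0.132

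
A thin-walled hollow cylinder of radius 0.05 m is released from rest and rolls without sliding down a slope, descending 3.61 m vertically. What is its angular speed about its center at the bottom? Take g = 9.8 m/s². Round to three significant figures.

ω ≈ 119 rad/s

The moment of inertia is MR², giving k ≡ I/(MR²) = 1.
Rolling without slipping gives ω = v/R, so the total kinetic energy is ½Mv² + ½Iω² = ½(1+k)Mv² = Mv².
Energy conservation Mgh = ½(1+k)Mv² gives v = √(2gh/(1+k)) = √(2 × 9.8 × 3.61 / 2) = 5.948 m/s.
The angular speed follows from ω = v/R = 5.948/0.05 ≈ 119 rad/s.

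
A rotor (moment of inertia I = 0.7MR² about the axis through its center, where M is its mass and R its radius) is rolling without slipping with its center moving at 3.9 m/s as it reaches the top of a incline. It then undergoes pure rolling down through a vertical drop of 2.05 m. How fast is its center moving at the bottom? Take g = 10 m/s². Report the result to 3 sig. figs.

v ≈ 6.27 m/s

Here I = 0.7MR², so the shape factor k = I/(MR²) = 0.7.
Pure rolling means v = ωR; then KE = ½Mv² + ½I(v/R)² = ½(1+k)Mv² = (17/20)Mv².
Conserving energy between top and bottom: (17/20)Mv² = (17/20)Mv₀² + Mgh, hence v² = v₀² + 2gh/(1+k).
v = √(3.9² + 2×10×2.05/1.7) = √39.33 ≈ 6.27 m/s.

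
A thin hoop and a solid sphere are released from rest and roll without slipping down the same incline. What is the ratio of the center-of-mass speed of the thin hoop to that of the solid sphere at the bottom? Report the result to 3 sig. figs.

v_ratio ≈ 0.837

Each satisfies Mgh = ½(1+k)Mv² with k = I/(MR²), so v ∝ 1/√(1+k).
For the thin hoop k = 1; for the solid sphere k = 0.4.
v₁/v₂ = √((1+k₂)/(1+k₁)) = √(1.4/2) ≈ 0.837.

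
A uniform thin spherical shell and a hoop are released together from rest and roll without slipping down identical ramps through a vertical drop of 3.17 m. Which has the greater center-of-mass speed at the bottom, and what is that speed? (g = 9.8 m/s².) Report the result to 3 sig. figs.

For rolling without slipping, Mgh = ½(1+k)Mv² where k = I/(MR²), so v = √(2gh/(1+k)).
Uniform thin spherical shell: k = 2/3, giving v = √(2×9.8×3.17/1.667) = 6.106 m/s.
Hoop: k = 1, giving v = √(2×9.8×3.17/2) = 5.574 m/s.
The smaller k wins: the uniform thin spherical shell, at ≈ 6.11 m/s.

the uniform thin spherical shell, at v ≈ 6.11 m/s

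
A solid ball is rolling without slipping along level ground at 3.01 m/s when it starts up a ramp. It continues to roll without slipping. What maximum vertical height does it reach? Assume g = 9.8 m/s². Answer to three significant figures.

h ≈ 0.647 m

With I = (2/5)MR², the ratio k = I/(MR²) is 0.4.
The rolling condition ω = v/R makes the rotational term ½I(v/R)² = ½kMv², so KE_total = ½(1+k)Mv² = (7/10)Mv².
At the top the kinetic energy is zero, so (7/10)Mv₀² = Mgh.
Thus h = (1+k)v₀²/(2g) = 1.4 × 3.01² / (2 × 9.8) ≈ 0.647 m.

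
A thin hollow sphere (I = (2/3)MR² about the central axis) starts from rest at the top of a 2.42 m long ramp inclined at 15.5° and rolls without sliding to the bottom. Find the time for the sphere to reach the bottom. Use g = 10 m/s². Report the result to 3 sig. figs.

t ≈ 1.74 s

Here I = (2/3)MR², so the shape factor k = I/(MR²) = 2/3.
Along the incline Mg sinθ − f = Ma, and torque about the center fR = Iα = kMR²(a/R) gives f = kMa.
Hence a = g sinθ/(1+k) = 10×sin15.5°/1.667 = 1.603 m/s².
Starting from rest, L = ½at², so t = √(2L/a) = √(2×2.42/1.603) ≈ 1.74 s.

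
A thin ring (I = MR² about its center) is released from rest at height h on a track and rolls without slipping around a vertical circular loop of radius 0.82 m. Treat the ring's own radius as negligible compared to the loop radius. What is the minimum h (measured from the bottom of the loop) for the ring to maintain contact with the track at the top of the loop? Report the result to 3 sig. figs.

h_min ≈ 2.46 m

With I = MR², the ratio k = I/(MR²) is 1.
At the top of the loop, the minimum-contact condition is Mg = Mv_top²/r, so v_top² = gr.
With ω = v/R, the kinetic energy at speed v is ½(1+k)Mv² = Mv².
Energy conservation from release (height h) to the top (height 2r): Mgh = Mg(2r) + M·gr.
Thus h_min = 2r + (1+k)r/2 = r(2 + 2/2) = 0.82 × 3 ≈ 2.46 m.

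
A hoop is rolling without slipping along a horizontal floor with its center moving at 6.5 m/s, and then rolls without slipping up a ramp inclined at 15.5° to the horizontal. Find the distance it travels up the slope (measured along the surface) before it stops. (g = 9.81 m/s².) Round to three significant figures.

d ≈ 16.1 m

Here I = MR², so the shape factor k = I/(MR²) = 1.
Rolling without slipping gives ω = v/R, so the total kinetic energy is ½Mv² + ½Iω² = ½(1+k)Mv² = Mv².
Setting this equal to Mgh gives the vertical rise h = (1+k)v₀²/(2g) = 2×6.5²/(2×9.81) = 4.307 m.
The distance along the slope is d = h/sinθ = 4.307/sin15.5° ≈ 16.1 m.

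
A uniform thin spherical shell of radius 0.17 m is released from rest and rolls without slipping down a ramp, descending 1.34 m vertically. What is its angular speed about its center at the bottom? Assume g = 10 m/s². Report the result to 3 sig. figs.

ω ≈ 23.6 rad/s

With I = (2/3)MR², the ratio k = I/(MR²) is 2/3.
The rolling condition ω = v/R makes the rotational term ½I(v/R)² = ½kMv², so KE_total = ½(1+k)Mv² = (5/6)Mv².
Energy conservation Mgh = ½(1+k)Mv² gives v = √(2gh/(1+k)) = √(2 × 10 × 1.34 / 1.667) = 4.01 m/s.
The angular speed follows from ω = v/R = 4.01/0.17 ≈ 23.6 rad/s.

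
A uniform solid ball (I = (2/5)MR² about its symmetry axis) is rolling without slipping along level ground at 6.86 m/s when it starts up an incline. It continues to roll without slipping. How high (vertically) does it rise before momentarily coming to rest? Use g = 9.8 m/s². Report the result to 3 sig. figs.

For this body I = (2/5)MR², i.e. k = I/(MR²) = 0.4.
Rolling without slipping gives ω = v/R, so the total kinetic energy is ½Mv² + ½Iω² = ½(1+k)Mv² = (7/10)Mv².
All of this converts to potential energy at the highest point: (7/10)Mv₀² = Mgh.
Thus h = (1+k)v₀²/(2g) = 1.4 × 6.86² / (2 × 9.8) ≈ 3.36 m.

h ≈ 3.36 m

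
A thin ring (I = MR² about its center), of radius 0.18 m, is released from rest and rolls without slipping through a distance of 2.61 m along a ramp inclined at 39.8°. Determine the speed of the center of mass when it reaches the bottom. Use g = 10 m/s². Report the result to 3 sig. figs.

With I = MR², the ratio k = I/(MR²) is 1.
Pure rolling means v = ωR; then KE = ½Mv² + ½I(v/R)² = ½(1+k)Mv² = Mv².
The vertical drop is h = L sinθ = 2.61 × sin39.8° = 1.671 m.
Energy conservation: Mgh = Mv², so v = √(2gh/(1+k)) = √(2 × 10 × 1.671 / 2) ≈ 4.09 m/s.

v ≈ 4.09 m/s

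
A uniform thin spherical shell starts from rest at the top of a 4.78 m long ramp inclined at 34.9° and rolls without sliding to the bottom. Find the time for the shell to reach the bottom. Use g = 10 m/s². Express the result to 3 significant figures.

t ≈ 1.67 s

With I = (2/3)MR², the ratio k = I/(MR²) is 2/3.
Along the incline Mg sinθ − f = Ma, and torque about the center fR = Iα = kMR²(a/R) gives f = kMa.
Hence a = g sinθ/(1+k) = 10×sin34.9°/1.667 = 3.433 m/s².
Starting from rest, L = ½at², so t = √(2L/a) = √(2×4.78/3.433) ≈ 1.67 s.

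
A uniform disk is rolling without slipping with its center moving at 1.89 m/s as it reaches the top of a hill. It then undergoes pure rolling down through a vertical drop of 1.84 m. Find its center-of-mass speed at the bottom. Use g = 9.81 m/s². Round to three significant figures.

With I = (1/2)MR², the ratio k = I/(MR²) is 0.5.
Since it rolls without slipping, ω = v/R and KE = ½Mv² + ½Iω² = ½(1+k)Mv² = (3/4)Mv².
Conserving energy between top and bottom: (3/4)Mv² = (3/4)Mv₀² + Mgh, hence v² = v₀² + 2gh/(1+k).
v = √(1.89² + 2×9.81×1.84/1.5) = √27.64 ≈ 5.26 m/s.

v ≈ 5.26 m/s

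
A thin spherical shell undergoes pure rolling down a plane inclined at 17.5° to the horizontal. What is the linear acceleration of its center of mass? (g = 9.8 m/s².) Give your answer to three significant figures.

a ≈ 1.77 m/s²

With I = (2/3)MR², the ratio k = I/(MR²) is 2/3.
Newton's second law down the slope: Mg sinθ − f = Ma. The torque equation fR = Iα (with α = a/R) gives f = kMa.
Eliminating f: Mg sinθ = (1+k)Ma, so a = g sinθ/(1+k) = 9.8 × sin17.5° / 1.667 ≈ 1.77 m/s².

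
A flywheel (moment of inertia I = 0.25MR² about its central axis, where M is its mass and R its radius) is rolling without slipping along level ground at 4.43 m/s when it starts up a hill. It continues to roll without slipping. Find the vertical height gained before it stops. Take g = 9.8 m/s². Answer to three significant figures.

h ≈ 1.25 m

Here I = 0.25MR², so the shape factor k = I/(MR²) = 0.25.
The rolling condition ω = v/R makes the rotational term ½I(v/R)² = ½kMv², so KE_total = ½(1+k)Mv² = (5/8)Mv².
All of this converts to potential energy at the highest point: (5/8)Mv₀² = Mgh.
Thus h = (1+k)v₀²/(2g) = 1.25 × 4.43² / (2 × 9.8) ≈ 1.25 m.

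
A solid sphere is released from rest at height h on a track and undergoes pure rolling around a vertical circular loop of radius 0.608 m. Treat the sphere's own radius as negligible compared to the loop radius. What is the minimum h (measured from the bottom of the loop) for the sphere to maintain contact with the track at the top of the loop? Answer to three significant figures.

Here I = (2/5)MR², so the shape factor k = I/(MR²) = 0.4.
At the top of the loop, the minimum-contact condition is Mg = Mv_top²/r, so v_top² = gr.
With ω = v/R, the kinetic energy at speed v is ½(1+k)Mv² = (7/10)Mv².
Energy conservation from release (height h) to the top (height 2r): Mgh = Mg(2r) + (7/10)M·gr.
Thus h_min = 2r + (1+k)r/2 = r(2 + 1.4/2) = 0.608 × 2.7 ≈ 1.64 m.

h_min ≈ 1.64 m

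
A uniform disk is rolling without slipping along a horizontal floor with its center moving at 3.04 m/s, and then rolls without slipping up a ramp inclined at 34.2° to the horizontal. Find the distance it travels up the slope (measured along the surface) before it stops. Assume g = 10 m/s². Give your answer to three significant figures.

d ≈ 1.23 m

The moment of inertia is (1/2)MR², giving k ≡ I/(MR²) = 0.5.
Since it rolls without slipping, ω = v/R and KE = ½Mv² + ½Iω² = ½(1+k)Mv² = (3/4)Mv².
Setting this equal to Mgh gives the vertical rise h = (1+k)v₀²/(2g) = 1.5×3.04²/(2×10) = 0.6931 m.
Along the incline, d = h/sinθ = 0.6931/sin34.2° ≈ 1.23 m.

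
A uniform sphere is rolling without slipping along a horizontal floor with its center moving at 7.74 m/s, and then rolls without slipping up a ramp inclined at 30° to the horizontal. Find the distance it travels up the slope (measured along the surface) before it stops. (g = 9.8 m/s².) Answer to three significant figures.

d ≈ 8.56 m

With I = (2/5)MR², the ratio k = I/(MR²) is 0.4.
Pure rolling means v = ωR; then KE = ½Mv² + ½I(v/R)² = ½(1+k)Mv² = (7/10)Mv².
Setting this equal to Mgh gives the vertical rise h = (1+k)v₀²/(2g) = 1.4×7.74²/(2×9.8) = 4.279 m.
Along the incline, d = h/sinθ = 4.279/sin30° ≈ 8.56 m.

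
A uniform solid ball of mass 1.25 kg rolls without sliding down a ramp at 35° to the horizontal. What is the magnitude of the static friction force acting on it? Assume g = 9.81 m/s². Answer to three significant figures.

The moment of inertia is (2/5)MR², giving k ≡ I/(MR²) = 0.4.
Translational: Mg sinθ − f = Ma. Rotational about the CM: fR = Iα = kMRa, so f = kMa.
Combining, a = g sinθ/(1+k) and f = kMa = kMg sinθ/(1+k).
f = 0.4 × 1.25 × 9.81 × sin35° / 1.4 ≈ 2.01 N.

f ≈ 2.01 N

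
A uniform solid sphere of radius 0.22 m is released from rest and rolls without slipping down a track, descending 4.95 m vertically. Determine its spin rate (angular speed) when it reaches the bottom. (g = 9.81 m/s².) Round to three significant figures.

With I = (2/5)MR², the ratio k = I/(MR²) is 0.4.
Pure rolling means v = ωR; then KE = ½Mv² + ½I(v/R)² = ½(1+k)Mv² = (7/10)Mv².
Energy conservation Mgh = ½(1+k)Mv² gives v = √(2gh/(1+k)) = √(2 × 9.81 × 4.95 / 1.4) = 8.329 m/s.
Then ω = v/R = 8.329 / 0.22 ≈ 37.9 rad/s.

ω ≈ 37.9 rad/s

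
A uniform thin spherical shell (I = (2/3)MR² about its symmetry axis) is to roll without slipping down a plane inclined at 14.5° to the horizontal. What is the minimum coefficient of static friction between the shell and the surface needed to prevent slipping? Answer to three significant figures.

μ_min ≈ 0.103

With I = (2/3)MR², the ratio k = I/(MR²) is 2/3.
Translational: Mg sinθ − f = Ma. Rotational about the CM: fR = Iα = kMRa, so f = kMa.
These give a = g sinθ/(1+k) and the required friction f = kMg sinθ/(1+k).
The normal force is N = Mg cosθ, so μ_min = f/N = k tanθ/(1+k).
μ_min = (2/3) × tan14.5° / 1.667 ≈ 0.103.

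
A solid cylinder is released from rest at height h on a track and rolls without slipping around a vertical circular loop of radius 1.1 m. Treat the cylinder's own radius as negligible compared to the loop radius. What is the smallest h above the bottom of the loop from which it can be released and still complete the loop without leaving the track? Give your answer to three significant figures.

For this body I = (1/2)MR², i.e. k = I/(MR²) = 0.5.
At the top of the loop, the minimum-contact condition is Mg = Mv_top²/r, so v_top² = gr.
With ω = v/R, the kinetic energy at speed v is ½(1+k)Mv² = (3/4)Mv².
Energy conservation from release (height h) to the top (height 2r): Mgh = Mg(2r) + (3/4)M·gr.
Thus h_min = 2r + (1+k)r/2 = r(2 + 1.5/2) = 1.1 × 2.75 ≈ 3.03 m.

h_min ≈ 3.03 m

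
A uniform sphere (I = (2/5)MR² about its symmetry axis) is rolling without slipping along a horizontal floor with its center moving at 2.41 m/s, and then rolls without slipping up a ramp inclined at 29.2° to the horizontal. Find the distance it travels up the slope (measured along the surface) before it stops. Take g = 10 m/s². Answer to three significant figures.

The moment of inertia is (2/5)MR², giving k ≡ I/(MR²) = 0.4.
The rolling condition ω = v/R makes the rotational term ½I(v/R)² = ½kMv², so KE_total = ½(1+k)Mv² = (7/10)Mv².
Setting this equal to Mgh gives the vertical rise h = (1+k)v₀²/(2g) = 1.4×2.41²/(2×10) = 0.4066 m.
The distance along the slope is d = h/sinθ = 0.4066/sin29.2° ≈ 0.833 m.

d ≈ 0.833 m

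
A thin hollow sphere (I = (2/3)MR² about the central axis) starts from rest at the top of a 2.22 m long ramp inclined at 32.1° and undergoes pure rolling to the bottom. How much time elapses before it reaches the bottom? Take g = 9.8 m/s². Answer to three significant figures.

t ≈ 1.19 s

Here I = (2/3)MR², so the shape factor k = I/(MR²) = 2/3.
Translational: Mg sinθ − f = Ma. Rotational about the CM: fR = Iα = kMRa, so f = kMa.
Hence a = g sinθ/(1+k) = 9.8×sin32.1°/1.667 = 3.125 m/s².
With constant a from rest, t = √(2L/a) = √(2·2.22/3.125) ≈ 1.19 s.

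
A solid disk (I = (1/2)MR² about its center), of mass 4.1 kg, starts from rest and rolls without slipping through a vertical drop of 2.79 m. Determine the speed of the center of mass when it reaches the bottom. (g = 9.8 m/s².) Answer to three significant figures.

With I = (1/2)MR², the ratio k = I/(MR²) is 0.5.
Rolling without slipping gives ω = v/R, so the total kinetic energy is ½Mv² + ½Iω² = ½(1+k)Mv² = (3/4)Mv².
Energy conservation: Mgh = (3/4)Mv², so v = √(2gh/(1+k)) = √(2 × 9.8 × 2.79 / 1.5) ≈ 6.04 m/s.

v ≈ 6.04 m/s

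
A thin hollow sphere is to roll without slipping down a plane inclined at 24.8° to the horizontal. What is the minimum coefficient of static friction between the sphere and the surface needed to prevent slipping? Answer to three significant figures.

μ_min ≈ 0.185

With I = (2/3)MR², the ratio k = I/(MR²) is 2/3.
Along the incline Mg sinθ − f = Ma, and torque about the center fR = Iα = kMR²(a/R) gives f = kMa.
These give a = g sinθ/(1+k) and the required friction f = kMg sinθ/(1+k).
With N = Mg cosθ, the no-slip condition f ≤ μN gives μ_min = f/N = k tanθ/(1+k).
μ_min = (2/3) × tan24.8° / 1.667 ≈ 0.185.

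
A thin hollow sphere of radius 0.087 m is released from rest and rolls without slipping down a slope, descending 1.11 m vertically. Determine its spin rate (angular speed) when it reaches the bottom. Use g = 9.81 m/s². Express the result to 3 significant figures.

ω ≈ 41.5 rad/s

Here I = (2/3)MR², so the shape factor k = I/(MR²) = 2/3.
Pure rolling means v = ωR; then KE = ½Mv² + ½I(v/R)² = ½(1+k)Mv² = (5/6)Mv².
Energy conservation Mgh = ½(1+k)Mv² gives v = √(2gh/(1+k)) = √(2 × 9.81 × 1.11 / 1.667) = 3.615 m/s.
Then ω = v/R = 3.615 / 0.087 ≈ 41.5 rad/s.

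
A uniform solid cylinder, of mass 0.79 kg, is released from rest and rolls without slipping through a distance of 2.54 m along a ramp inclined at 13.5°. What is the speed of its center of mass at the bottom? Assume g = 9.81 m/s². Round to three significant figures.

v ≈ 2.78 m/s

For this body I = (1/2)MR², i.e. k = I/(MR²) = 0.5.
Pure rolling means v = ωR; then KE = ½Mv² + ½I(v/R)² = ½(1+k)Mv² = (3/4)Mv².
The vertical drop is h = L sinθ = 2.54 × sin13.5° = 0.593 m.
Setting Mgh = (3/4)Mv² gives v = √(2gh/(1+k)) = √(2·9.81·0.593/1.5) ≈ 2.78 m/s.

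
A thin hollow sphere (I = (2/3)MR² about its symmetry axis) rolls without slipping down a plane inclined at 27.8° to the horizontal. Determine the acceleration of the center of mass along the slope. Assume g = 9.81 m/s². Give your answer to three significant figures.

a ≈ 2.75 m/s²

Here I = (2/3)MR², so the shape factor k = I/(MR²) = 2/3.
Newton's second law down the slope: Mg sinθ − f = Ma. The torque equation fR = Iα (with α = a/R) gives f = kMa.
Eliminating f: Mg sinθ = (1+k)Ma, so a = g sinθ/(1+k) = 9.81 × sin27.8° / 1.667 ≈ 2.75 m/s².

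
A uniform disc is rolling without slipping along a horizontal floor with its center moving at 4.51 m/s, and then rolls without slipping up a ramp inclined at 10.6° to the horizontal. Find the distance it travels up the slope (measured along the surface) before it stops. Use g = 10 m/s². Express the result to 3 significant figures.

d ≈ 8.29 m

The moment of inertia is (1/2)MR², giving k ≡ I/(MR²) = 0.5.
The rolling condition ω = v/R makes the rotational term ½I(v/R)² = ½kMv², so KE_total = ½(1+k)Mv² = (3/4)Mv².
Setting this equal to Mgh gives the vertical rise h = (1+k)v₀²/(2g) = 1.5×4.51²/(2×10) = 1.526 m.
The distance along the slope is d = h/sinθ = 1.526/sin10.6° ≈ 8.29 m.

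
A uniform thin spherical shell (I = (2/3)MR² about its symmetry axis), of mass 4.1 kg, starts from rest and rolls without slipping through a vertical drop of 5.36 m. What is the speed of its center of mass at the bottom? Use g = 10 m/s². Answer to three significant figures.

For this body I = (2/3)MR², i.e. k = I/(MR²) = 2/3.
Rolling without slipping gives ω = v/R, so the total kinetic energy is ½Mv² + ½Iω² = ½(1+k)Mv² = (5/6)Mv².
Energy conservation: Mgh = (5/6)Mv², so v = √(2gh/(1+k)) = √(2 × 10 × 5.36 / 1.667) ≈ 8.02 m/s.

v ≈ 8.02 m/s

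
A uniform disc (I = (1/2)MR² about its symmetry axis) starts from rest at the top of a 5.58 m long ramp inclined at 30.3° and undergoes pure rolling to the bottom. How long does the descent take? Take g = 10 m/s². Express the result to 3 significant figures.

t ≈ 1.82 s

The moment of inertia is (1/2)MR², giving k ≡ I/(MR²) = 0.5.
Translational: Mg sinθ − f = Ma. Rotational about the CM: fR = Iα = kMRa, so f = kMa.
Hence a = g sinθ/(1+k) = 10×sin30.3°/1.5 = 3.364 m/s².
With constant a from rest, t = √(2L/a) = √(2·5.58/3.364) ≈ 1.82 s.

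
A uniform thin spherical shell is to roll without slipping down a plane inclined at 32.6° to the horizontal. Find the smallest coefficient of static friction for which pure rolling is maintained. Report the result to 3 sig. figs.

μ_min ≈ 0.256

With I = (2/3)MR², the ratio k = I/(MR²) is 2/3.
Along the incline Mg sinθ − f = Ma, and torque about the center fR = Iα = kMR²(a/R) gives f = kMa.
These give a = g sinθ/(1+k) and the required friction f = kMg sinθ/(1+k).
The normal force is N = Mg cosθ, so μ_min = f/N = k tanθ/(1+k).
μ_min = (2/3) × tan32.6° / 1.667 ≈ 0.256.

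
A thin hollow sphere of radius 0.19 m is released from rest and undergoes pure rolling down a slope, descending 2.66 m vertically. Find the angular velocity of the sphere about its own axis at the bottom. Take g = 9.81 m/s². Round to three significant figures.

ω ≈ 29.5 rad/s

Here I = (2/3)MR², so the shape factor k = I/(MR²) = 2/3.
Rolling without slipping gives ω = v/R, so the total kinetic energy is ½Mv² + ½Iω² = ½(1+k)Mv² = (5/6)Mv².
Energy conservation Mgh = ½(1+k)Mv² gives v = √(2gh/(1+k)) = √(2 × 9.81 × 2.66 / 1.667) = 5.596 m/s.
The angular speed follows from ω = v/R = 5.596/0.19 ≈ 29.5 rad/s.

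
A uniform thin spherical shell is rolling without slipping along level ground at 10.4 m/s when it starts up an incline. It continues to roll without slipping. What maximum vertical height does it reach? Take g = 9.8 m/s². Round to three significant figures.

For this body I = (2/3)MR², i.e. k = I/(MR²) = 2/3.
Pure rolling means v = ωR; then KE = ½Mv² + ½I(v/R)² = ½(1+k)Mv² = (5/6)Mv².
At the top the kinetic energy is zero, so (5/6)Mv₀² = Mgh.
Thus h = (1+k)v₀²/(2g) = 1.667 × 10.4² / (2 × 9.8) ≈ 9.20 m.

h ≈ 9.20 m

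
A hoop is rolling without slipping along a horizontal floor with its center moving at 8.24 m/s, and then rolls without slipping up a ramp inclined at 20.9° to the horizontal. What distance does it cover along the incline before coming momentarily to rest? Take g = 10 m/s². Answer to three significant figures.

d ≈ 19.0 m

For this body I = MR², i.e. k = I/(MR²) = 1.
The rolling condition ω = v/R makes the rotational term ½I(v/R)² = ½kMv², so KE_total = ½(1+k)Mv² = Mv².
Setting this equal to Mgh gives the vertical rise h = (1+k)v₀²/(2g) = 2×8.24²/(2×10) = 6.79 m.
Along the incline, d = h/sinθ = 6.79/sin20.9° ≈ 19.0 m.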